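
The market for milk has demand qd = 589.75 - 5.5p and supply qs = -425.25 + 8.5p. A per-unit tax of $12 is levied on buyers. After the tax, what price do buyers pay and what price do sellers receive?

Buyers pay 1117/14, sellers receive 949/14

Pre-tax equilibrium: p* = 72.5, q* = 191.
Tax on buyers shifts demand to qd = 589.75 − 5.5(p + 12) = 523.75 - 5.5p.
523.75 - 5.5p = -425.25 + 8.5p gives seller price ps = 949/14; buyers pay pb = 949/14 + 12 = 1117/14.
New quantity: q = 589.75 − 5.5(1117/14) = 2113/14.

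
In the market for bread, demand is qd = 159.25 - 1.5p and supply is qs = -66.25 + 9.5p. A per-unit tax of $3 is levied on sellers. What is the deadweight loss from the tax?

Pre-tax equilibrium: p* = 20.5, q* = 128.5.
Tax on sellers shifts supply to qs = -66.25 + 9.5(p − 3) = -94.75 + 9.5p.
159.25 - 1.5p = -94.75 + 9.5p gives buyer price pb = 254/11; sellers receive ps = 254/11 − 3 = 221/11.
New quantity: q = 159.25 − 1.5(254/11) = 5483/44.
DWL = ½ × 3 × (128.5 − 5483/44) = 513/88.

Deadweight loss = 513/88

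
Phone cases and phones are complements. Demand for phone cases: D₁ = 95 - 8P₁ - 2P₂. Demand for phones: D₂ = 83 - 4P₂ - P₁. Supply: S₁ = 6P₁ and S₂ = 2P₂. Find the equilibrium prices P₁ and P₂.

P₁ = 202/41, P₂ = 1067/82

Market 1: 95 - 8P₁ - 2P₂ = 6P₁ → 14P₁ + 2P₂ = 95.
Market 2: 6P₂ + P₁ = 83.
Eliminating P₂: 6×(1) − 2×(2) gives 82P₁ = 404, so P₁ = 202/41.
Back-substitute into (2): P₂ = (83 − 1×202/41) / 6 = 1067/82.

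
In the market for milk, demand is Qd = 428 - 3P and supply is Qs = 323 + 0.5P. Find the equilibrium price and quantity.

Set Qd = Qs: 428 - 3P = 323 + 0.5P.
105 = 3.5P, so P* = 30.
Q* = 428 − 3(30) = 338.

P* = 30, Q* = 338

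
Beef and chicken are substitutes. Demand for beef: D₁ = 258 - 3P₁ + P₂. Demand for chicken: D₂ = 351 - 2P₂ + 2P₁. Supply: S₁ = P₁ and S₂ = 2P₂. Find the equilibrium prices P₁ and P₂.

P₁ = 1383/14, P₂ = 960/7

Market 1: 258 - 3P₁ + P₂ = P₁ → 4P₁ - P₂ = 258.
Market 2: 4P₂ - 2P₁ = 351.
Eliminating P₂: 4×(1) + 1×(2) gives 14P₁ = 1383, so P₁ = 1383/14.
Back-substitute into (2): P₂ = (351 + 2×1383/14) / 4 = 960/7.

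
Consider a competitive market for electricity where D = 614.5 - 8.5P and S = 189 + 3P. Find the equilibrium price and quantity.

P* = 37, Q* = 300

Set D = S: 614.5 - 8.5P = 189 + 3P.
425.5 = 11.5P, so P* = 37.
Q* = 614.5 − 8.5(37) = 300.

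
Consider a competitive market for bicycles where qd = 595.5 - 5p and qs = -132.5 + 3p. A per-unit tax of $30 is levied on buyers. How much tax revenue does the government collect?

Tax revenue = 2527.5

Pre-tax equilibrium: p* = 91, q* = 140.5.
Tax on buyers shifts demand to qd = 595.5 − 5(p + 30) = 445.5 - 5p.
445.5 - 5p = -132.5 + 3p gives seller price ps = 72.25; buyers pay pb = 72.25 + 30 = 102.25.
New quantity: q = 595.5 − 5(102.25) = 84.25.
Revenue = 30 × 84.25 = 2527.5.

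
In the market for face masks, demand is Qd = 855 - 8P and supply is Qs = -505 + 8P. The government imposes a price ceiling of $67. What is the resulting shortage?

Equilibrium price would be P* = 85, so the ceiling at 67 binds.
At P = 67: Qd = 855 − 8(67) = 319, Qs = -505 + 8(67) = 31.
Shortage = 319 − 31 = 288.

Shortage = 288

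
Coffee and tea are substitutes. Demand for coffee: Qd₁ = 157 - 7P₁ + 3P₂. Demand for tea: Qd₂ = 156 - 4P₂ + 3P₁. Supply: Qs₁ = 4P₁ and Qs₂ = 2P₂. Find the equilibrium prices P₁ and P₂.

P₁ = 470/19, P₂ = 729/19

Market 1: 157 - 7P₁ + 3P₂ = 4P₁ → 11P₁ - 3P₂ = 157.
Market 2: 6P₂ - 3P₁ = 156.
Eliminating P₂: 6×(1) + 3×(2) gives 57P₁ = 1410, so P₁ = 470/19.
Back-substitute into (2): P₂ = (156 + 3×470/19) / 6 = 729/19.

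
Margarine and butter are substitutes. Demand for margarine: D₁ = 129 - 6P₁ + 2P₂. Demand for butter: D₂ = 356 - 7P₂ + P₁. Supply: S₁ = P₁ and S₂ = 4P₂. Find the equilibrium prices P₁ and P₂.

P₁ = 2131/75, P₂ = 2621/75

Market 1: 129 - 6P₁ + 2P₂ = P₁ → 7P₁ - 2P₂ = 129.
Market 2: 11P₂ - P₁ = 356.
Eliminating P₂: 11×(1) + 2×(2) gives 75P₁ = 2131, so P₁ = 2131/75.
Back-substitute into (2): P₂ = (356 + 1×2131/75) / 11 = 2621/75.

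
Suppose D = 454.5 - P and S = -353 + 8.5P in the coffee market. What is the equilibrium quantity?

Set D = S: 454.5 - P = -353 + 8.5P.
807.5 = 9.5P, so P* = 85.
Q* = 454.5 − 1(85) = 369.5.

Q* = 369.5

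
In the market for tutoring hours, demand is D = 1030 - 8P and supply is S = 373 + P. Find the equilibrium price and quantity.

Set D = S: 1030 - 8P = 373 + P.
657 = 9P, so P* = 73.
Q* = 1030 − 8(73) = 446.

P* = 73, Q* = 446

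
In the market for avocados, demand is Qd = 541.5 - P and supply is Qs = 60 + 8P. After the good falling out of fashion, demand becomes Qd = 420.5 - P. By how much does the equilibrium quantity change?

Original equilibrium: P* = 53.5, Q* = 488.
New equilibrium: 420.5 - P = 60 + 8P, so 360.5 = 9P and P' = 721/18; Q' = 420.5 − 1(721/18) = 3424/9.
Change in quantity: 3424/9 − 488 = -968/9.

ΔQ = -968/9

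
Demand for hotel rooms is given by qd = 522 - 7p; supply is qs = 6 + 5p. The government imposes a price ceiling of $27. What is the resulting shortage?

Equilibrium price would be p* = 43, so the ceiling at 27 binds.
At p = 27: qd = 522 − 7(27) = 333, qs = 6 + 5(27) = 141.
Shortage = 333 − 141 = 192.

Shortage = 192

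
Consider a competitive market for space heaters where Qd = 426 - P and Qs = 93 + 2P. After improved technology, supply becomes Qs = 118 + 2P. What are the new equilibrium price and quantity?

Original equilibrium: P* = 111, Q* = 315.
New equilibrium: 426 - P = 118 + 2P, so 308 = 3P and P' = 308/3; Q' = 426 − 1(308/3) = 970/3.

P' = 308/3, Q' = 970/3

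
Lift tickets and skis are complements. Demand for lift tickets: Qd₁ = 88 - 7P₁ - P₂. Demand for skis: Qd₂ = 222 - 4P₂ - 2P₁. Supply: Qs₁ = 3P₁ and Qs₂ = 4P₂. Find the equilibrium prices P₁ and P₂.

Market 1: 88 - 7P₁ - P₂ = 3P₁ → 10P₁ + P₂ = 88.
Market 2: 8P₂ + 2P₁ = 222.
Eliminating P₂: 8×(1) − 1×(2) gives 78P₁ = 482, so P₁ = 241/39.
Back-substitute into (2): P₂ = (222 − 2×241/39) / 8 = 1022/39.

P₁ = 241/39, P₂ = 1022/39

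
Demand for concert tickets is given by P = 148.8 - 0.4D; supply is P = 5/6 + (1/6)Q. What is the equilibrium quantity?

Q* = 4439/17

Set the two price expressions equal: 148.8 - 0.4Q = 5/6 + (1/6)Q.
4439/30 = (17/30)Q, so Q* = 4439/17.
P* = 148.8 − (0.4)(4439/17) = 754/17.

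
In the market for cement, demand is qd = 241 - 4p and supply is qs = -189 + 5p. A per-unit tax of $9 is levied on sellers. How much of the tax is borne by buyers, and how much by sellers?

Pre-tax equilibrium: p* = 430/9, q* = 449/9.
Tax on sellers shifts supply to qs = -189 + 5(p − 9) = -234 + 5p.
241 - 4p = -234 + 5p gives buyer price pb = 475/9; sellers receive ps = 475/9 − 9 = 394/9.
New quantity: q = 241 − 4(475/9) = 269/9.
Buyer burden = 475/9 − 430/9 = 5; seller burden = 430/9 − 394/9 = 4.

Buyers bear $5, sellers bear $4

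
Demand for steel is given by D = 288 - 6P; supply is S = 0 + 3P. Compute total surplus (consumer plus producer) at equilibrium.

Equilibrium: 288 - 6P = 0 + 3P gives P* = 32, Q* = 96.
Demand choke price: P = 48; supply starts at P = 0.
CS = ½(48 − 32)(96) = 768; PS = ½(32 − 0)(96) = 1536.

Total surplus = 2304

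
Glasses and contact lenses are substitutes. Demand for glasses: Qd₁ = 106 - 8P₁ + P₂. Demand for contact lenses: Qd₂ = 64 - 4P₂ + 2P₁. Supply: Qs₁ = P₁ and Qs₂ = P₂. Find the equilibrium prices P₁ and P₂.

P₁ = 594/43, P₂ = 788/43

Market 1: 106 - 8P₁ + P₂ = P₁ → 9P₁ - P₂ = 106.
Market 2: 5P₂ - 2P₁ = 64.
Eliminating P₂: 5×(1) + 1×(2) gives 43P₁ = 594, so P₁ = 594/43.
Back-substitute into (2): P₂ = (64 + 2×594/43) / 5 = 788/43.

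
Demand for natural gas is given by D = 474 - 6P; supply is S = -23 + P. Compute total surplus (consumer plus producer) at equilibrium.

Equilibrium: 474 - 6P = -23 + P gives P* = 71, Q* = 48.
Demand choke price: P = 79; supply starts at P = 23.
CS = ½(79 − 71)(48) = 192; PS = ½(71 − 23)(48) = 1152.

Total surplus = 1344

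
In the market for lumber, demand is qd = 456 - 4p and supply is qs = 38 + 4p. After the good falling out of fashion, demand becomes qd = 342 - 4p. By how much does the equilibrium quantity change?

Original equilibrium: p* = 52.25, q* = 247.
New equilibrium: 342 - 4p = 38 + 4p, so 304 = 8p and p' = 38; q' = 342 − 4(38) = 190.
Change in quantity: 190 − 247 = -57.

Δq = -57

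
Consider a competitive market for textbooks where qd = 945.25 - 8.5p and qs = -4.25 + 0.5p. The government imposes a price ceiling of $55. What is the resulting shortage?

Shortage = 454.5

Equilibrium price would be p* = 105.5, so the ceiling at 55 binds.
At p = 55: qd = 945.25 − 8.5(55) = 477.75, qs = -4.25 + 0.5(55) = 23.25.
Shortage = 477.75 − 23.25 = 454.5.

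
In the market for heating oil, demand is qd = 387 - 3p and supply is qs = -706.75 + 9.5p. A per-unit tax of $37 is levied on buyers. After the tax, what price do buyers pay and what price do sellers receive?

Buyers pay $115.62, sellers receive $78.62

Pre-tax equilibrium: p* = 87.5, q* = 124.5.
Tax on buyers shifts demand to qd = 387 − 3(p + 37) = 276 - 3p.
276 - 3p = -706.75 + 9.5p gives seller price ps = 78.62; buyers pay pb = 78.62 + 37 = 115.62.
New quantity: q = 387 − 3(115.62) = 40.14.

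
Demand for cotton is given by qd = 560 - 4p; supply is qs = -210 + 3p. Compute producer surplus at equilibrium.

Equilibrium: 560 - 4p = -210 + 3p gives p* = 110, q* = 120.
Supply starts at p = 70 (where qs = 0).
PS = ½(110 − 70)(120) = 2400.

Producer surplus = 2400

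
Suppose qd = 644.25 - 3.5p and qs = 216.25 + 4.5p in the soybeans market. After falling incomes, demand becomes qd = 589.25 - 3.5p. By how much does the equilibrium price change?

Original equilibrium: p* = 53.5, q* = 457.
New equilibrium: 589.25 - 3.5p = 216.25 + 4.5p, so 373 = 8p and p' = 46.625; q' = 589.25 − 3.5(46.625) = 426.0625.
Change in price: 46.625 − 53.5 = -6.875.

Δp = -6.875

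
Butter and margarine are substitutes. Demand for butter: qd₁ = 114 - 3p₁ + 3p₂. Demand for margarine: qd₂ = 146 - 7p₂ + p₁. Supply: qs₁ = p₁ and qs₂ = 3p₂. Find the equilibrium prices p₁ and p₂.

Market 1: 114 - 3p₁ + 3p₂ = p₁ → 4p₁ - 3p₂ = 114.
Market 2: 10p₂ - p₁ = 146.
Eliminating p₂: 10×(1) + 3×(2) gives 37p₁ = 1578, so p₁ = 1578/37.
Back-substitute into (2): p₂ = (146 + 1×1578/37) / 10 = 698/37.

p₁ = 1578/37, p₂ = 698/37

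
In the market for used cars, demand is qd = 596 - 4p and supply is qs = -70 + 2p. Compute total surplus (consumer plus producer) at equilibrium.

Total surplus = 8664

Equilibrium: 596 - 4p = -70 + 2p gives p* = 111, q* = 152.
Demand choke price: p = 149; supply starts at p = 35.
CS = ½(149 − 111)(152) = 2888; PS = ½(111 − 35)(152) = 5776.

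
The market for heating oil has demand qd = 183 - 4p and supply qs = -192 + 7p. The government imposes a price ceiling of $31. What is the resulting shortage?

Equilibrium price would be p* = 375/11, so the ceiling at 31 binds.
At p = 31: qd = 183 − 4(31) = 59, qs = -192 + 7(31) = 25.
Shortage = 59 − 25 = 34.

Shortage = 34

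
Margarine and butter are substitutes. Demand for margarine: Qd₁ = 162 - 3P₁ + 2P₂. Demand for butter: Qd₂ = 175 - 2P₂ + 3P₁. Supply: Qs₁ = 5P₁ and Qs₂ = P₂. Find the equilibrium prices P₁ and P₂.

P₁ = 418/9, P₂ = 943/9

Market 1: 162 - 3P₁ + 2P₂ = 5P₁ → 8P₁ - 2P₂ = 162.
Market 2: 3P₂ - 3P₁ = 175.
Eliminating P₂: 3×(1) + 2×(2) gives 18P₁ = 836, so P₁ = 418/9.
Back-substitute into (2): P₂ = (175 + 3×418/9) / 3 = 943/9.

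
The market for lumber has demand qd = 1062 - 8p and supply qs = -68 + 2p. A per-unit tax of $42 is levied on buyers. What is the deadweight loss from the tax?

Deadweight loss = 1411.2

Pre-tax equilibrium: p* = 113, q* = 158.
Tax on buyers shifts demand to qd = 1062 − 8(p + 42) = 726 - 8p.
726 - 8p = -68 + 2p gives seller price ps = 79.4; buyers pay pb = 79.4 + 42 = 121.4.
New quantity: q = 1062 − 8(121.4) = 90.8.
DWL = ½ × 42 × (158 − 90.8) = 1411.2.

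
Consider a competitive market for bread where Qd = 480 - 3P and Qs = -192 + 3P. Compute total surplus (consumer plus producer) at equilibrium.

Total surplus = 6912

Equilibrium: 480 - 3P = -192 + 3P gives P* = 112, Q* = 144.
Demand choke price: P = 160; supply starts at P = 64.
CS = ½(160 − 112)(144) = 3456; PS = ½(112 − 64)(144) = 3456.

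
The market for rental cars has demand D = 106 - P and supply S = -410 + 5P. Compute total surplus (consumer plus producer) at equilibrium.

Equilibrium: 106 - P = -410 + 5P gives P* = 86, Q* = 20.
Demand choke price: P = 106; supply starts at P = 82.
CS = ½(106 − 86)(20) = 200; PS = ½(86 − 82)(20) = 40.

Total surplus = 240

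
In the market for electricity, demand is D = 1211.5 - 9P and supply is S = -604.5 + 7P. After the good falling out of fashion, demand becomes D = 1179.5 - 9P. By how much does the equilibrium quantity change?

ΔQ = -14

Original equilibrium: P* = 113.5, Q* = 190.
New equilibrium: 1179.5 - 9P = -604.5 + 7P, so 1784 = 16P and P' = 111.5; Q' = 1179.5 − 9(111.5) = 176.
Change in quantity: 176 − 190 = -14.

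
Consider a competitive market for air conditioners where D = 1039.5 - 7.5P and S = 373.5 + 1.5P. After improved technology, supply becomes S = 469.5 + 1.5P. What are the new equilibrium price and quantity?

P' = 190/3, Q' = 564.5

Original equilibrium: P* = 74, Q* = 484.5.
New equilibrium: 1039.5 - 7.5P = 469.5 + 1.5P, so 570 = 9P and P' = 190/3; Q' = 1039.5 − 7.5(190/3) = 564.5.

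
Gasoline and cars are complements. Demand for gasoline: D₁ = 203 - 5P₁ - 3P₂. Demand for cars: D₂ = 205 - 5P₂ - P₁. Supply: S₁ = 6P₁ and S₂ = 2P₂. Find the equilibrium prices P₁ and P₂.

P₁ = 403/37, P₂ = 1026/37

Market 1: 203 - 5P₁ - 3P₂ = 6P₁ → 11P₁ + 3P₂ = 203.
Market 2: 7P₂ + P₁ = 205.
Eliminating P₂: 7×(1) − 3×(2) gives 74P₁ = 806, so P₁ = 403/37.
Back-substitute into (2): P₂ = (205 − 1×403/37) / 7 = 1026/37.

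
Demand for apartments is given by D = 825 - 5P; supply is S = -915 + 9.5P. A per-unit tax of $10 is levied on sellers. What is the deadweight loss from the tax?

Pre-tax equilibrium: P* = 120, Q* = 225.
Tax on sellers shifts supply to S = -915 + 9.5(P − 10) = -1010 + 9.5P.
825 - 5P = -1010 + 9.5P gives buyer price Pb = 3670/29; sellers receive Ps = 3670/29 − 10 = 3380/29.
New quantity: Q = 825 − 5(3670/29) = 5575/29.
DWL = ½ × 10 × (225 − 5575/29) = 4750/29.

Deadweight loss = 4750/29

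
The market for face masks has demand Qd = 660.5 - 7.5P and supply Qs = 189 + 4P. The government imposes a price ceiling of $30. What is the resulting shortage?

Equilibrium price would be P* = 41, so the ceiling at 30 binds.
At P = 30: Qd = 660.5 − 7.5(30) = 435.5, Qs = 189 + 4(30) = 309.
Shortage = 435.5 − 309 = 126.5.

Shortage = 126.5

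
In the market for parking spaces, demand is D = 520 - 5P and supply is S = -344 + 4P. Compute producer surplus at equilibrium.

Producer surplus = 200

Equilibrium: 520 - 5P = -344 + 4P gives P* = 96, Q* = 40.
Supply starts at P = 86 (where S = 0).
PS = ½(96 − 86)(40) = 200.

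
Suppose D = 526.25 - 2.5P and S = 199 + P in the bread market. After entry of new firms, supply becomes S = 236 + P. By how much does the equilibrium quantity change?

ΔQ = 185/7

Original equilibrium: P* = 93.5, Q* = 292.5.
New equilibrium: 526.25 - 2.5P = 236 + P, so 290.25 = 3.5P and P' = 1161/14; Q' = 526.25 − 2.5(1161/14) = 4465/14.
Change in quantity: 4465/14 − 292.5 = 185/7.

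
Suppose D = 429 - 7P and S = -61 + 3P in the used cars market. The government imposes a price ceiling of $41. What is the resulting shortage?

Equilibrium price would be P* = 49, so the ceiling at 41 binds.
At P = 41: D = 429 − 7(41) = 142, S = -61 + 3(41) = 62.
Shortage = 142 − 62 = 80.

Shortage = 80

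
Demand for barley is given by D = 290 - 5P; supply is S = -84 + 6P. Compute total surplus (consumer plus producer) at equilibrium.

Total surplus = 2640

Equilibrium: 290 - 5P = -84 + 6P gives P* = 34, Q* = 120.
Demand choke price: P = 58; supply starts at P = 14.
CS = ½(58 − 34)(120) = 1440; PS = ½(34 − 14)(120) = 1200.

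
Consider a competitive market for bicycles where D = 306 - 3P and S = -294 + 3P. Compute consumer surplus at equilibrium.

Consumer surplus = 6

Equilibrium: 306 - 3P = -294 + 3P gives P* = 100, Q* = 6.
Demand choke price (D = 0): P = 102.
CS = ½(102 − 100)(6) = 6.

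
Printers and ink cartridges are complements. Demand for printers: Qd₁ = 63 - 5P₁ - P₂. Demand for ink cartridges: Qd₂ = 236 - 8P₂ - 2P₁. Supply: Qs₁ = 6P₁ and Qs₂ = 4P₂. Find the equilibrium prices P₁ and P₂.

Market 1: 63 - 5P₁ - P₂ = 6P₁ → 11P₁ + P₂ = 63.
Market 2: 12P₂ + 2P₁ = 236.
Eliminating P₂: 12×(1) − 1×(2) gives 130P₁ = 520, so P₁ = 4.
Back-substitute into (2): P₂ = (236 − 2×4) / 12 = 19.

P₁ = 4, P₂ = 19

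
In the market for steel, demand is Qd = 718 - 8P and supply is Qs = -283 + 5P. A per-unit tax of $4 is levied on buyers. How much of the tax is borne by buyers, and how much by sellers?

Buyers bear 20/13, sellers bear 32/13

Pre-tax equilibrium: P* = 77, Q* = 102.
Tax on buyers shifts demand to Qd = 718 − 8(P + 4) = 686 - 8P.
686 - 8P = -283 + 5P gives seller price Ps = 969/13; buyers pay Pb = 969/13 + 4 = 1021/13.
New quantity: Q = 718 − 8(1021/13) = 1166/13.
Buyer burden = 1021/13 − 77 = 20/13; seller burden = 77 − 969/13 = 32/13.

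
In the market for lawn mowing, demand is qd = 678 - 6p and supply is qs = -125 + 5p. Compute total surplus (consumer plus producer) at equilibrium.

Equilibrium: 678 - 6p = -125 + 5p gives p* = 73, q* = 240.
Demand choke price: p = 113; supply starts at p = 25.
CS = ½(113 − 73)(240) = 4800; PS = ½(73 − 25)(240) = 5760.

Total surplus = 10560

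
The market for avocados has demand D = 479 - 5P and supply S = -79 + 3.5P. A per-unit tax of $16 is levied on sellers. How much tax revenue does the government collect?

Pre-tax equilibrium: P* = 1116/17, Q* = 2563/17.
Tax on sellers shifts supply to S = -79 + 3.5(P − 16) = -135 + 3.5P.
479 - 5P = -135 + 3.5P gives buyer price Pb = 1228/17; sellers receive Ps = 1228/17 − 16 = 956/17.
New quantity: Q = 479 − 5(1228/17) = 2003/17.
Revenue = 16 × 2003/17 = 32048/17.

Tax revenue = 32048/17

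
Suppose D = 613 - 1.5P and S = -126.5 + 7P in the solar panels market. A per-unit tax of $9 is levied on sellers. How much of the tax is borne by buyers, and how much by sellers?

Pre-tax equilibrium: P* = 87, Q* = 482.5.
Tax on sellers shifts supply to S = -126.5 + 7(P − 9) = -189.5 + 7P.
613 - 1.5P = -189.5 + 7P gives buyer price Pb = 1605/17; sellers receive Ps = 1605/17 − 9 = 1452/17.
New quantity: Q = 613 − 1.5(1605/17) = 16027/34.
Buyer burden = 1605/17 − 87 = 126/17; seller burden = 87 − 1452/17 = 27/17.

Buyers bear 126/17, sellers bear 27/17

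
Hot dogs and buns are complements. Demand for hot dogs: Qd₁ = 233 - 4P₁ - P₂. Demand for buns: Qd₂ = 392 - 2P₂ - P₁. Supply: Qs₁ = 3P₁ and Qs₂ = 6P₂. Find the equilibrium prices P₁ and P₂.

P₁ = 1472/55, P₂ = 2511/55

Market 1: 233 - 4P₁ - P₂ = 3P₁ → 7P₁ + P₂ = 233.
Market 2: 8P₂ + P₁ = 392.
Eliminating P₂: 8×(1) − 1×(2) gives 55P₁ = 1472, so P₁ = 1472/55.
Back-substitute into (2): P₂ = (392 − 1×1472/55) / 8 = 2511/55.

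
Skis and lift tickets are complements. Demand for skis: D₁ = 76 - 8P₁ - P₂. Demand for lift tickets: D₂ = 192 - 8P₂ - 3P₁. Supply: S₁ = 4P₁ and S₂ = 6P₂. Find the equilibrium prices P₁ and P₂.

P₁ = 872/165, P₂ = 692/55

Market 1: 76 - 8P₁ - P₂ = 4P₁ → 12P₁ + P₂ = 76.
Market 2: 14P₂ + 3P₁ = 192.
Eliminating P₂: 14×(1) − 1×(2) gives 165P₁ = 872, so P₁ = 872/165.
Back-substitute into (2): P₂ = (192 − 3×872/165) / 14 = 692/55.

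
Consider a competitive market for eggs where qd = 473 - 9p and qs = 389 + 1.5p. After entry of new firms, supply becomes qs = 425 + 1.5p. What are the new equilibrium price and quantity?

p' = 32/7, q' = 3023/7

Original equilibrium: p* = 8, q* = 401.
New equilibrium: 473 - 9p = 425 + 1.5p, so 48 = 10.5p and p' = 32/7; q' = 473 − 9(32/7) = 3023/7.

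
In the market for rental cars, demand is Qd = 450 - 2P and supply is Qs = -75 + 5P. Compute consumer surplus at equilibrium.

Consumer surplus = 22500

Equilibrium: 450 - 2P = -75 + 5P gives P* = 75, Q* = 300.
Demand choke price (Qd = 0): P = 225.
CS = ½(225 − 75)(300) = 22500.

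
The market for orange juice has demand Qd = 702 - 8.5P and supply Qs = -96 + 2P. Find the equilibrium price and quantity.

P* = 76, Q* = 56

Set Qd = Qs: 702 - 8.5P = -96 + 2P.
798 = 10.5P, so P* = 76.
Q* = 702 − 8.5(76) = 56.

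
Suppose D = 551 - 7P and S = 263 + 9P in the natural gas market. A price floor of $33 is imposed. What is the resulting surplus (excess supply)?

Equilibrium price would be P* = 18, so the floor at 33 binds.
At P = 33: D = 320, S = 560.
Surplus = 560 − 320 = 240.

Surplus = 240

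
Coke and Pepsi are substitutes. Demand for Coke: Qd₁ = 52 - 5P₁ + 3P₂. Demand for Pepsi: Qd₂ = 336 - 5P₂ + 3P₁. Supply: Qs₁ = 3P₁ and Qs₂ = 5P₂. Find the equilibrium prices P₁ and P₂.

Market 1: 52 - 5P₁ + 3P₂ = 3P₁ → 8P₁ - 3P₂ = 52.
Market 2: 10P₂ - 3P₁ = 336.
Eliminating P₂: 10×(1) + 3×(2) gives 71P₁ = 1528, so P₁ = 1528/71.
Back-substitute into (2): P₂ = (336 + 3×1528/71) / 10 = 2844/71.

P₁ = 1528/71, P₂ = 2844/71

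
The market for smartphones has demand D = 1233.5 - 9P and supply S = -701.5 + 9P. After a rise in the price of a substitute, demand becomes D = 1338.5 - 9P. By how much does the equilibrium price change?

ΔP = 35/6

Original equilibrium: P* = 107.5, Q* = 266.
New equilibrium: 1338.5 - 9P = -701.5 + 9P, so 2040 = 18P and P' = 340/3; Q' = 1338.5 − 9(340/3) = 318.5.
Change in price: 340/3 − 107.5 = 35/6.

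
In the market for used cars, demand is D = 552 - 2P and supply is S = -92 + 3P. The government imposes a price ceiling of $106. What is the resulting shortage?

Shortage = 114

Equilibrium price would be P* = 128.8, so the ceiling at 106 binds.
At P = 106: D = 552 − 2(106) = 340, S = -92 + 3(106) = 226.
Shortage = 340 − 226 = 114.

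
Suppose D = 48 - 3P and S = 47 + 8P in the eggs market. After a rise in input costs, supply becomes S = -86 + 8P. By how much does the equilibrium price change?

ΔP = 133/11

Original equilibrium: P* = 1/11, Q* = 525/11.
New equilibrium: 48 - 3P = -86 + 8P, so 134 = 11P and P' = 134/11; Q' = 48 − 3(134/11) = 126/11.
Change in price: 134/11 − 1/11 = 133/11.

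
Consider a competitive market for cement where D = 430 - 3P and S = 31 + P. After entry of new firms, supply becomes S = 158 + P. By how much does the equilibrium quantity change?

ΔQ = 95.25

Original equilibrium: P* = 99.75, Q* = 130.75.
New equilibrium: 430 - 3P = 158 + P, so 272 = 4P and P' = 68; Q' = 430 − 3(68) = 226.
Change in quantity: 226 − 130.75 = 95.25.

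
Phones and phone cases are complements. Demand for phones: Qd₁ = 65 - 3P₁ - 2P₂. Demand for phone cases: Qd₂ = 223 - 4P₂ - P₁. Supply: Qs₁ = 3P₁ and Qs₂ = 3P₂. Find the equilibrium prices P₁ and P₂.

P₁ = 0.225, P₂ = 31.825

Market 1: 65 - 3P₁ - 2P₂ = 3P₁ → 6P₁ + 2P₂ = 65.
Market 2: 7P₂ + P₁ = 223.
Eliminating P₂: 7×(1) − 2×(2) gives 40P₁ = 9, so P₁ = 0.225.
Back-substitute into (2): P₂ = (223 − 1×0.225) / 7 = 31.825.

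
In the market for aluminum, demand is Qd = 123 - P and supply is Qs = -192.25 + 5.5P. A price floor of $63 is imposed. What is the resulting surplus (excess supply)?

Equilibrium price would be P* = 48.5, so the floor at 63 binds.
At P = 63: Qd = 60, Qs = 154.25.
Surplus = 154.25 − 60 = 94.25.

Surplus = 94.25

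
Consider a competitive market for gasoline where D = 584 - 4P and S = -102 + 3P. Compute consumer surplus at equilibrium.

Equilibrium: 584 - 4P = -102 + 3P gives P* = 98, Q* = 192.
Demand choke price (D = 0): P = 146.
CS = ½(146 − 98)(192) = 4608.

Consumer surplus = 4608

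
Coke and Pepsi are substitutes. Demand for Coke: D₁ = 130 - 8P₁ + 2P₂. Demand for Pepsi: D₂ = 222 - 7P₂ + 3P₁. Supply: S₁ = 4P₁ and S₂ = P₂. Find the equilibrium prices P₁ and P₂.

Market 1: 130 - 8P₁ + 2P₂ = 4P₁ → 12P₁ - 2P₂ = 130.
Market 2: 8P₂ - 3P₁ = 222.
Eliminating P₂: 8×(1) + 2×(2) gives 90P₁ = 1484, so P₁ = 742/45.
Back-substitute into (2): P₂ = (222 + 3×742/45) / 8 = 509/15.

P₁ = 742/45, P₂ = 509/15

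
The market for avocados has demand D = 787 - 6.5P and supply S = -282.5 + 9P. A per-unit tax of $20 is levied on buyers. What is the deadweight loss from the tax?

Deadweight loss = 23400/31

Pre-tax equilibrium: P* = 69, Q* = 338.5.
Tax on buyers shifts demand to D = 787 − 6.5(P + 20) = 657 - 6.5P.
657 - 6.5P = -282.5 + 9P gives seller price Ps = 1879/31; buyers pay Pb = 1879/31 + 20 = 2499/31.
New quantity: Q = 787 − 6.5(2499/31) = 16307/62.
DWL = ½ × 20 × (338.5 − 16307/62) = 23400/31.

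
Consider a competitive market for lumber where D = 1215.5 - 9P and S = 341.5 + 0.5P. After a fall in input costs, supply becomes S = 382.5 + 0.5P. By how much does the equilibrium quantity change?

Original equilibrium: P* = 92, Q* = 387.5.
New equilibrium: 1215.5 - 9P = 382.5 + 0.5P, so 833 = 9.5P and P' = 1666/19; Q' = 1215.5 − 9(1666/19) = 16201/38.
Change in quantity: 16201/38 − 387.5 = 738/19.

ΔQ = 738/19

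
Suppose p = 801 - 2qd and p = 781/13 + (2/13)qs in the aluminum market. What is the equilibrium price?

p* = 113

Set the two price expressions equal: 801 - 2q = 781/13 + (2/13)q.
9632/13 = (28/13)q, so q* = 344.
p* = 801 − (2)(344) = 113.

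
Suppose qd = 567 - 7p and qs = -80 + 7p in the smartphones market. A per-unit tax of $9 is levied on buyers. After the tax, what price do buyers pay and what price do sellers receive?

Buyers pay 355/7, sellers receive 292/7

Pre-tax equilibrium: p* = 647/14, q* = 243.5.
Tax on buyers shifts demand to qd = 567 − 7(p + 9) = 504 - 7p.
504 - 7p = -80 + 7p gives seller price ps = 292/7; buyers pay pb = 292/7 + 9 = 355/7.
New quantity: q = 567 − 7(355/7) = 212.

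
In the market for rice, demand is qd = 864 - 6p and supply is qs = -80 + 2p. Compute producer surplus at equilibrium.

Equilibrium: 864 - 6p = -80 + 2p gives p* = 118, q* = 156.
Supply starts at p = 40 (where qs = 0).
PS = ½(118 − 40)(156) = 6084.

Producer surplus = 6084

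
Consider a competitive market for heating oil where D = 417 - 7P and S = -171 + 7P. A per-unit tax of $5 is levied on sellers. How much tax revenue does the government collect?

Tax revenue = 527.5

Pre-tax equilibrium: P* = 42, Q* = 123.
Tax on sellers shifts supply to S = -171 + 7(P − 5) = -206 + 7P.
417 - 7P = -206 + 7P gives buyer price Pb = 44.5; sellers receive Ps = 44.5 − 5 = 39.5.
New quantity: Q = 417 − 7(44.5) = 105.5.
Revenue = 5 × 105.5 = 527.5.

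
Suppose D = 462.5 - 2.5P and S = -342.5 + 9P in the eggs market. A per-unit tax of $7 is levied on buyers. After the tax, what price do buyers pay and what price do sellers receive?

Buyers pay 1736/23, sellers receive 1575/23

Pre-tax equilibrium: P* = 70, Q* = 287.5.
Tax on buyers shifts demand to D = 462.5 − 2.5(P + 7) = 445 - 2.5P.
445 - 2.5P = -342.5 + 9P gives seller price Ps = 1575/23; buyers pay Pb = 1575/23 + 7 = 1736/23.
New quantity: Q = 462.5 − 2.5(1736/23) = 12595/46.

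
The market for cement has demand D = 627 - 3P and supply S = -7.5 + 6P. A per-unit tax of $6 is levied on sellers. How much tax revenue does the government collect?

Pre-tax equilibrium: P* = 70.5, Q* = 415.5.
Tax on sellers shifts supply to S = -7.5 + 6(P − 6) = -43.5 + 6P.
627 - 3P = -43.5 + 6P gives buyer price Pb = 74.5; sellers receive Ps = 74.5 − 6 = 68.5.
New quantity: Q = 627 − 3(74.5) = 403.5.
Revenue = 6 × 403.5 = 2421.

Tax revenue = 2421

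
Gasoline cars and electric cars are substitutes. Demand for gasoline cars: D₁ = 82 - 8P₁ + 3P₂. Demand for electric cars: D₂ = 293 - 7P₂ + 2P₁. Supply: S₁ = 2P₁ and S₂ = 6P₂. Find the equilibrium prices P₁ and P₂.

P₁ = 1945/124, P₂ = 1547/62

Market 1: 82 - 8P₁ + 3P₂ = 2P₁ → 10P₁ - 3P₂ = 82.
Market 2: 13P₂ - 2P₁ = 293.
Eliminating P₂: 13×(1) + 3×(2) gives 124P₁ = 1945, so P₁ = 1945/124.
Back-substitute into (2): P₂ = (293 + 2×1945/124) / 13 = 1547/62.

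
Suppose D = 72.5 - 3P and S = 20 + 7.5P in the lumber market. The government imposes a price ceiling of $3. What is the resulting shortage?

Equilibrium price would be P* = 5, so the ceiling at 3 binds.
At P = 3: D = 72.5 − 3(3) = 63.5, S = 20 + 7.5(3) = 42.5.
Shortage = 63.5 − 42.5 = 21.

Shortage = 21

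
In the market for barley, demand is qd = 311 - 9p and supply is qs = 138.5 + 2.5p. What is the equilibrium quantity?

q* = 176

Set qd = qs: 311 - 9p = 138.5 + 2.5p.
172.5 = 11.5p, so p* = 15.
q* = 311 − 9(15) = 176.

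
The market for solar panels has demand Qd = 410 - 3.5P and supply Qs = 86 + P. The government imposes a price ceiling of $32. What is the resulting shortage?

Equilibrium price would be P* = 72, so the ceiling at 32 binds.
At P = 32: Qd = 410 − 3.5(32) = 298, Qs = 86 + 1(32) = 118.
Shortage = 298 − 118 = 180.

Shortage = 180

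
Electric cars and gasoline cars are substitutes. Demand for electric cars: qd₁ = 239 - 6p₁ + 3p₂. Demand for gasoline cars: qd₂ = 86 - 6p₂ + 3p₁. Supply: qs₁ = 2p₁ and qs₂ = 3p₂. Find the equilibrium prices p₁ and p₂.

Market 1: 239 - 6p₁ + 3p₂ = 2p₁ → 8p₁ - 3p₂ = 239.
Market 2: 9p₂ - 3p₁ = 86.
Eliminating p₂: 9×(1) + 3×(2) gives 63p₁ = 2409, so p₁ = 803/21.
Back-substitute into (2): p₂ = (86 + 3×803/21) / 9 = 1405/63.

p₁ = 803/21, p₂ = 1405/63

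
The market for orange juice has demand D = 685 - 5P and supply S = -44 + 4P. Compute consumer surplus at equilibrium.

Equilibrium: 685 - 5P = -44 + 4P gives P* = 81, Q* = 280.
Demand choke price (D = 0): P = 137.
CS = ½(137 − 81)(280) = 7840.

Consumer surplus = 7840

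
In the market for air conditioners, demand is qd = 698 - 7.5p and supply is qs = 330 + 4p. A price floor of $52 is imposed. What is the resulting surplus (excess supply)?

Surplus = 230

Equilibrium price would be p* = 32, so the floor at 52 binds.
At p = 52: qd = 308, qs = 538.
Surplus = 538 − 308 = 230.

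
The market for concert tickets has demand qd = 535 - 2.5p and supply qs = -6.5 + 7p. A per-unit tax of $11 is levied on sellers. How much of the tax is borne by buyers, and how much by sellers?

Pre-tax equilibrium: p* = 57, q* = 392.5.
Tax on sellers shifts supply to qs = -6.5 + 7(p − 11) = -83.5 + 7p.
535 - 2.5p = -83.5 + 7p gives buyer price pb = 1237/19; sellers receive ps = 1237/19 − 11 = 1028/19.
New quantity: q = 535 − 2.5(1237/19) = 14145/38.
Buyer burden = 1237/19 − 57 = 154/19; seller burden = 57 − 1028/19 = 55/19.

Buyers bear 154/19, sellers bear 55/19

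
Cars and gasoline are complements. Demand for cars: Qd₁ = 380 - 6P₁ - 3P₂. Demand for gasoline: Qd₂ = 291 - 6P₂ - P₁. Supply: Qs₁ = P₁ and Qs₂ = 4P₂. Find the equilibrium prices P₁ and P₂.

Market 1: 380 - 6P₁ - 3P₂ = P₁ → 7P₁ + 3P₂ = 380.
Market 2: 10P₂ + P₁ = 291.
Eliminating P₂: 10×(1) − 3×(2) gives 67P₁ = 2927, so P₁ = 2927/67.
Back-substitute into (2): P₂ = (291 − 1×2927/67) / 10 = 1657/67.

P₁ = 2927/67, P₂ = 1657/67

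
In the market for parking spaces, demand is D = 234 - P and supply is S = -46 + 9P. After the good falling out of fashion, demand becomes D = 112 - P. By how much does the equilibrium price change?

ΔP = -12.2

Original equilibrium: P* = 28, Q* = 206.
New equilibrium: 112 - P = -46 + 9P, so 158 = 10P and P' = 15.8; Q' = 112 − 1(15.8) = 96.2.
Change in price: 15.8 − 28 = -12.2.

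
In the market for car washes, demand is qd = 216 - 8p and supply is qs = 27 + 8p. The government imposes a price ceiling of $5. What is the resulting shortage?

Shortage = 109

Equilibrium price would be p* = 11.8125, so the ceiling at 5 binds.
At p = 5: qd = 216 − 8(5) = 176, qs = 27 + 8(5) = 67.
Shortage = 176 − 67 = 109.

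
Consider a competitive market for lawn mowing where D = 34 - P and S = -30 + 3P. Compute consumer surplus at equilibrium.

Equilibrium: 34 - P = -30 + 3P gives P* = 16, Q* = 18.
Demand choke price (D = 0): P = 34.
CS = ½(34 − 16)(18) = 162.

Consumer surplus = 162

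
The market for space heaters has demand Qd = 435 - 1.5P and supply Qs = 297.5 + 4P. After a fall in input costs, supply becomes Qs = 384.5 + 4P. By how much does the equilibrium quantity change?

ΔQ = 261/11

Original equilibrium: P* = 25, Q* = 397.5.
New equilibrium: 435 - 1.5P = 384.5 + 4P, so 50.5 = 5.5P and P' = 101/11; Q' = 435 − 1.5(101/11) = 9267/22.
Change in quantity: 9267/22 − 397.5 = 261/11.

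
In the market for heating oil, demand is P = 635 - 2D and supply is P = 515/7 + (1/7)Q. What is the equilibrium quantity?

Q* = 262

Set the two price expressions equal: 635 - 2Q = 515/7 + (1/7)Q.
3930/7 = (15/7)Q, so Q* = 262.
P* = 635 − (2)(262) = 111.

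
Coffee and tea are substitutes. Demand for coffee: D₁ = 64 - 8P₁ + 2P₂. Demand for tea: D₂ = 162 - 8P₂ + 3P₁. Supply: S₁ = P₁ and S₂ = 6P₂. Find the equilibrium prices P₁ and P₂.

Market 1: 64 - 8P₁ + 2P₂ = P₁ → 9P₁ - 2P₂ = 64.
Market 2: 14P₂ - 3P₁ = 162.
Eliminating P₂: 14×(1) + 2×(2) gives 120P₁ = 1220, so P₁ = 61/6.
Back-substitute into (2): P₂ = (162 + 3×61/6) / 14 = 13.75.

P₁ = 61/6, P₂ = 13.75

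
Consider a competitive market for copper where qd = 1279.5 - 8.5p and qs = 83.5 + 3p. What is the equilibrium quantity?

Set qd = qs: 1279.5 - 8.5p = 83.5 + 3p.
1196 = 11.5p, so p* = 104.
q* = 1279.5 − 8.5(104) = 395.5.

q* = 395.5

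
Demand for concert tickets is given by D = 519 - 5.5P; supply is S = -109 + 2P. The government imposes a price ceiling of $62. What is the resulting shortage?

Shortage = 163

Equilibrium price would be P* = 1256/15, so the ceiling at 62 binds.
At P = 62: D = 519 − 5.5(62) = 178, S = -109 + 2(62) = 15.
Shortage = 178 − 15 = 163.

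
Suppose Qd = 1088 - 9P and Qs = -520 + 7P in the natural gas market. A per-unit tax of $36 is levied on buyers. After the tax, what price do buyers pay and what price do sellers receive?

Buyers pay $116.25, sellers receive $80.25

Pre-tax equilibrium: P* = 100.5, Q* = 183.5.
Tax on buyers shifts demand to Qd = 1088 − 9(P + 36) = 764 - 9P.
764 - 9P = -520 + 7P gives seller price Ps = 80.25; buyers pay Pb = 80.25 + 36 = 116.25.
New quantity: Q = 1088 − 9(116.25) = 41.75.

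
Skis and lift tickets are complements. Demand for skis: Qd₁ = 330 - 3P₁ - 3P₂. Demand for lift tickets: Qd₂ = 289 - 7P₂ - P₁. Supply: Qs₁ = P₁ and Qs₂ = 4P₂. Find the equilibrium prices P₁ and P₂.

Market 1: 330 - 3P₁ - 3P₂ = P₁ → 4P₁ + 3P₂ = 330.
Market 2: 11P₂ + P₁ = 289.
Eliminating P₂: 11×(1) − 3×(2) gives 41P₁ = 2763, so P₁ = 2763/41.
Back-substitute into (2): P₂ = (289 − 1×2763/41) / 11 = 826/41.

P₁ = 2763/41, P₂ = 826/41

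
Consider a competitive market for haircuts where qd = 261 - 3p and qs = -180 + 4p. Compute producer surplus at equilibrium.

Equilibrium: 261 - 3p = -180 + 4p gives p* = 63, q* = 72.
Supply starts at p = 45 (where qs = 0).
PS = ½(63 − 45)(72) = 648.

Producer surplus = 648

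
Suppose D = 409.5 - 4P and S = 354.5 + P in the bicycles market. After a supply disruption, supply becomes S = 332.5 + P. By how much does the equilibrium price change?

Original equilibrium: P* = 11, Q* = 365.5.
New equilibrium: 409.5 - 4P = 332.5 + P, so 77 = 5P and P' = 15.4; Q' = 409.5 − 4(15.4) = 347.9.
Change in price: 15.4 − 11 = 4.4.

ΔP = 4.4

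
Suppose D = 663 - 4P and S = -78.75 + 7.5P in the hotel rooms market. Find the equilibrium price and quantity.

P* = 64.5, Q* = 405

Set D = S: 663 - 4P = -78.75 + 7.5P.
741.75 = 11.5P, so P* = 64.5.
Q* = 663 − 4(64.5) = 405.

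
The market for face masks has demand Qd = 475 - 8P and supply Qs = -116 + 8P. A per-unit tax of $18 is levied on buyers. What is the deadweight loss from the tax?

Pre-tax equilibrium: P* = 36.9375, Q* = 179.5.
Tax on buyers shifts demand to Qd = 475 − 8(P + 18) = 331 - 8P.
331 - 8P = -116 + 8P gives seller price Ps = 27.9375; buyers pay Pb = 27.9375 + 18 = 45.9375.
New quantity: Q = 475 − 8(45.9375) = 107.5.
DWL = ½ × 18 × (179.5 − 107.5) = 648.

Deadweight loss = 648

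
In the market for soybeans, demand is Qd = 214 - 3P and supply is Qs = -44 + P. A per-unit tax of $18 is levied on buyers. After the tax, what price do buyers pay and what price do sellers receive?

Buyers pay $69, sellers receive $51

Pre-tax equilibrium: P* = 64.5, Q* = 20.5.
Tax on buyers shifts demand to Qd = 214 − 3(P + 18) = 160 - 3P.
160 - 3P = -44 + P gives seller price Ps = 51; buyers pay Pb = 51 + 18 = 69.
New quantity: Q = 214 − 3(69) = 7.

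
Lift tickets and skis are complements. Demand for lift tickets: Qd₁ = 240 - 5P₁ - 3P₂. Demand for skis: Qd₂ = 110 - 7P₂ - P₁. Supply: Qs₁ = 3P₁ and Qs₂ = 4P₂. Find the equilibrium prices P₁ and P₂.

Market 1: 240 - 5P₁ - 3P₂ = 3P₁ → 8P₁ + 3P₂ = 240.
Market 2: 11P₂ + P₁ = 110.
Eliminating P₂: 11×(1) − 3×(2) gives 85P₁ = 2310, so P₁ = 462/17.
Back-substitute into (2): P₂ = (110 − 1×462/17) / 11 = 128/17.

P₁ = 462/17, P₂ = 128/17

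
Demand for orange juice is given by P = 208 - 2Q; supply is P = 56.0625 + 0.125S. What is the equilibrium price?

Set the two price expressions equal: 208 - 2Q = 56.0625 + 0.125Q.
151.9375 = 2.125Q, so Q* = 71.5.
P* = 208 − (2)(71.5) = 65.

P* = 65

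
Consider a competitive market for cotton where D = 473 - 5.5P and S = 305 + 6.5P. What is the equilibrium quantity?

Q* = 396

Set D = S: 473 - 5.5P = 305 + 6.5P.
168 = 12P, so P* = 14.
Q* = 473 − 5.5(14) = 396.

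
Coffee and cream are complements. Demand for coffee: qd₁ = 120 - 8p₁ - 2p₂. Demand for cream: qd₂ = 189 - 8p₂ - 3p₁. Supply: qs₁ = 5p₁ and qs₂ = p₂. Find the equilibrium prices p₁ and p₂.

Market 1: 120 - 8p₁ - 2p₂ = 5p₁ → 13p₁ + 2p₂ = 120.
Market 2: 9p₂ + 3p₁ = 189.
Eliminating p₂: 9×(1) − 2×(2) gives 111p₁ = 702, so p₁ = 234/37.
Back-substitute into (2): p₂ = (189 − 3×234/37) / 9 = 699/37.

p₁ = 234/37, p₂ = 699/37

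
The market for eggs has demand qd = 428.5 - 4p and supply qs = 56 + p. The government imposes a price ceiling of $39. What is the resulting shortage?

Shortage = 177.5

Equilibrium price would be p* = 74.5, so the ceiling at 39 binds.
At p = 39: qd = 428.5 − 4(39) = 272.5, qs = 56 + 1(39) = 95.
Shortage = 272.5 − 95 = 177.5.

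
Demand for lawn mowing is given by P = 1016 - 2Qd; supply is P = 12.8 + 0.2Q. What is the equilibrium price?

P* = 104

Set the two price expressions equal: 1016 - 2Q = 12.8 + 0.2Q.
1003.2 = 2.2Q, so Q* = 456.
P* = 1016 − (2)(456) = 104.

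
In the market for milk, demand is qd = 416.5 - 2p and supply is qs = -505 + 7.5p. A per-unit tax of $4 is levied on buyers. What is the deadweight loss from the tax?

Pre-tax equilibrium: p* = 97, q* = 222.5.
Tax on buyers shifts demand to qd = 416.5 − 2(p + 4) = 408.5 - 2p.
408.5 - 2p = -505 + 7.5p gives seller price ps = 1827/19; buyers pay pb = 1827/19 + 4 = 1903/19.
New quantity: q = 416.5 − 2(1903/19) = 8215/38.
DWL = ½ × 4 × (222.5 − 8215/38) = 240/19.

Deadweight loss = 240/19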